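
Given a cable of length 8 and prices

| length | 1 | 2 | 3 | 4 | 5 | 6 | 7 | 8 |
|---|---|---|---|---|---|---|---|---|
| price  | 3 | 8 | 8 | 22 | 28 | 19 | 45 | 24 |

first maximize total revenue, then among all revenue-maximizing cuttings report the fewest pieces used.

2

Consider every possible first cut. r[k] is the best of p[i]+r[k−i] over all sellable i≤k.
r[1] = 3
r[2] = 8
r[3] = 11  (first piece 1, then r[2]=8)
r[4] = 22
r[5] = 28
r[6] = 31  (first piece 1, then r[5]=28)
r[7] = 45
r[8] = 48  (first piece 1, then r[7]=45)
Maximum revenue is $48.
Now minimize piece count subject to staying optimal: for each k, pieces[k] = 1 + min over i with p[i]+r[k−i]=r[k] of pieces[k−i].
pieces[5] = 1
pieces[6] = 2
pieces[7] = 1
pieces[8] = 2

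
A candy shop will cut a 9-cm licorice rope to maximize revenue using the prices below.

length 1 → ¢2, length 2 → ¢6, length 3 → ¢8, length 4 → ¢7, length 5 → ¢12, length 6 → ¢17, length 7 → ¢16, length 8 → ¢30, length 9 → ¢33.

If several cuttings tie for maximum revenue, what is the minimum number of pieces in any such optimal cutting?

Let r[k] be the best obtainable value from length k. For each k, try every first piece i and keep the best of price[i] + r[k−i].
r[1] = 2
r[2] = 6
r[3] = 8  (first piece 1, then r[2]=6)
r[4] = 12  (first piece 2, then r[2]=6)
r[5] = 14  (first piece 1, then r[4]=12)
r[6] = 18  (first piece 2, then r[4]=12)
r[7] = 20  (first piece 1, then r[6]=18)
r[8] = 30
r[9] = 33
Maximum revenue is ¢33.
Now minimize piece count subject to staying optimal: for each k, pieces[k] = 1 + min over i with p[i]+r[k−i]=r[k] of pieces[k−i].
pieces[6] = 3
pieces[7] = 3
pieces[8] = 1
pieces[9] = 1

1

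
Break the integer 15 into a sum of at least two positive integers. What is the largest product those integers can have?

243

Fill m[k] for k=2..15: at each k try every first piece i and multiply by the better of (k−i) uncut or m[k−i].
Small cases: m[2]=1, m[3]=2, m[4]=4, m[5]=6, m[6]=9, m[7]=12, m[8]=18.
m[9] = 3×max(6,9) = 3×9 = 27
m[10] = 2×max(8,18) = 2×18 = 36
m[11] = 2×max(9,27) = 2×27 = 54
m[12] = 3×max(9,27) = 3×27 = 81
m[13] = 2×max(11,54) = 2×54 = 108
m[14] = 2×max(12,81) = 2×81 = 162
m[15] = 3×max(12,81) = 3×81 = 243
One optimal split: 3 + 3 + 3 + 3 + 3; product 3×3×3×3×3 = 243.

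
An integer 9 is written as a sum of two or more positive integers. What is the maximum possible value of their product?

27

Fill prod[k] for k=2..9: at each k try every first piece i and multiply by the better of (k−i) uncut or prod[k−i].
Small cases: prod[2]=1, prod[3]=2, prod[4]=4.
prod[5] = 2*max(3,2) = 2*3 = 6
prod[6] = 3*max(3,2) = 3*3 = 9
prod[7] = 2*max(5,6) = 2*6 = 12
prod[8] = 2*max(6,9) = 2*9 = 18
prod[9] = 3*max(6,9) = 3*9 = 27
One optimal split: 3 + 3 + 3; product 3*3*3 = 27.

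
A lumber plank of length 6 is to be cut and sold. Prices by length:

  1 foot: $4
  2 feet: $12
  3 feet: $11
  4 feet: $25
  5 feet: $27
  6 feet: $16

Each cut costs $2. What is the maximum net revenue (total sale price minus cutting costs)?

35

Let v[k] be the best obtainable value from length k. For each k, try every first piece i and keep the best of price[i] + v[k−i] minus the 2 cut fee when i<k.
v[1] = 4
v[2] = max(4+4-2, 12+0) = 12
v[3] = max(4+12-2, 12+4-2, 11+0) = 14
v[4] = max(4+14-2, 12+12-2, 11+4-2, 25+0) = 25
v[5] = max(4+25-2, 12+14-2, 11+12-2, 25+4-2, 27+0) = 27
v[6] = max(4+27-2, 12+25-2, 11+14-2, 25+12-2, 27+4-2, 16+0) = 35
One optimal plan: pieces 4 + 2 (1 cut) → $37 − $2 = $35.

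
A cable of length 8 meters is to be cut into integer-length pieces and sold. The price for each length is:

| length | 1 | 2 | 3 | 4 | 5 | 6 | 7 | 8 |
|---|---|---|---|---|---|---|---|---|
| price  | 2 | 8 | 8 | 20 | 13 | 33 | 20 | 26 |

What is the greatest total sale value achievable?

Let v[k] be the best obtainable value from length k. For each k, try every first piece i and keep the best of price[i] + v[k−i].
v[1] = 2
v[2] = 8
v[3] = 10  (first piece 1, then v[2]=8)
v[4] = 20
v[5] = 22  (first piece 1, then v[4]=20)
v[6] = 33
v[7] = 35  (first piece 1, then v[6]=33)
v[8] = 41  (first piece 2, then v[6]=33)
One optimal cutting: 6 + 2 → 33 + 8 = 41.

41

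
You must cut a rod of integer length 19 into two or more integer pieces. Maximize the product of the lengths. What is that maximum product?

Let prod[k] be the best product for length k (with at least one cut). For each first piece i, the rest contributes max(k−i, prod[k−i]).
prod[2] = 1×max(1,0) = 1×1 = 1
prod[3] = 1×max(2,1) = 1×2 = 2
prod[4] = 2×max(2,1) = 2×2 = 4
prod[5] = 2×max(3,2) = 2×3 = 6
prod[6] = 3×max(3,2) = 3×3 = 9
prod[7] = 2×max(5,6) = 2×6 = 12
prod[8] = 2×max(6,9) = 2×9 = 18
prod[9] = 3×max(6,9) = 3×9 = 27
prod[10] = 2×max(8,18) = 2×18 = 36
prod[11] = 2×max(9,27) = 2×27 = 54
prod[12] = 3×max(9,27) = 3×27 = 81
prod[13] = 2×max(11,54) = 2×54 = 108
prod[14] = 2×max(12,81) = 2×81 = 162
prod[15] = 3×max(12,81) = 3×81 = 243
prod[16] = 2×max(14,162) = 2×162 = 324
prod[17] = 2×max(15,243) = 2×243 = 486
prod[18] = 3×max(15,243) = 3×243 = 729
prod[19] = 2×max(17,486) = 2×486 = 972
One optimal split: 3 + 3 + 3 + 3 + 3 + 2 + 2; product 3×3×3×3×3×2×2 = 972.

972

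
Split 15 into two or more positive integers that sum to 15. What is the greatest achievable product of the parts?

243

Define g[k] = max over 1≤i<k of i · max(k−i, g[k−i]); the inner max lets the remainder stay uncut if that's better.
Small cases: g[2]=1, g[3]=2, g[4]=4, g[5]=6, g[6]=9, g[7]=12, g[8]=18, g[9]=27, g[10]=36.
g[11] = 2*max(9,27) = 2*27 = 54
g[12] = 3*max(9,27) = 3*27 = 81
g[13] = 2*max(11,54) = 2*54 = 108
g[14] = 2*max(12,81) = 2*81 = 162
g[15] = 3*max(12,81) = 3*81 = 243
One optimal split: 3 + 3 + 3 + 3 + 3; product 3*3*3*3*3 = 243.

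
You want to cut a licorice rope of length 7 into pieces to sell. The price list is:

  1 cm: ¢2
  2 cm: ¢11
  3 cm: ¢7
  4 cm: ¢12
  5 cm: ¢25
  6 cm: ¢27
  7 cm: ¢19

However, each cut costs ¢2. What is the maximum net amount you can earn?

34

Let r[k] be the best obtainable value from length k. For each k, try every first piece i and keep the best of price[i] + r[k−i] minus the 2 cut fee when i<k.
r[1] = 2
r[2] = max(2+2-2, 11+0) = 11
r[3] = max(2+11-2, 11+2-2, 7+0) = 11
r[4] = max(2+11-2, 11+11-2, 7+2-2, 12+0) = 20
r[5] = max(2+20-2, 11+11-2, 7+11-2, 12+2-2, 25+0) = 25
r[6] = max(2+25-2, 11+20-2, 7+11-2, 12+11-2, 25+2-2, 27+0) = 29
r[7] = max(2+29-2, 11+25-2, 7+20-2, …, 27+2-2, 19+0) = 34
One optimal plan: pieces 5 + 2 (1 cut) → ¢36 − ¢2 = ¢34.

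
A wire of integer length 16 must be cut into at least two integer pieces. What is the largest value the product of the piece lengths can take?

324

Fill g[k] for k=2..16: at each k try every first piece i and multiply by the better of (k−i) uncut or g[k−i].
g[2] = 1*max(1,0) = 1*1 = 1
g[3] = 1*max(2,1) = 1*2 = 2
g[4] = 2*max(2,1) = 2*2 = 4
g[5] = 2*max(3,2) = 2*3 = 6
g[6] = 3*max(3,2) = 3*3 = 9
g[7] = 2*max(5,6) = 2*6 = 12
g[8] = 2*max(6,9) = 2*9 = 18
g[9] = 3*max(6,9) = 3*9 = 27
g[10] = 2*max(8,18) = 2*18 = 36
g[11] = 2*max(9,27) = 2*27 = 54
g[12] = 3*max(9,27) = 3*27 = 81
g[13] = 2*max(11,54) = 2*54 = 108
g[14] = 2*max(12,81) = 2*81 = 162
g[15] = 3*max(12,81) = 3*81 = 243
g[16] = 2*max(14,162) = 2*162 = 324
One optimal split: 3 + 3 + 3 + 3 + 2 + 2; product 3*3*3*3*2*2 = 324.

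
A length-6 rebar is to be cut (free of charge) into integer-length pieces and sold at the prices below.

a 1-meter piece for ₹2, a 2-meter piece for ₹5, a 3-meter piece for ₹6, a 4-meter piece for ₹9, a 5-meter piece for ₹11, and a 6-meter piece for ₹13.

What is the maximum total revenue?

Consider every possible first cut. v[k] is the best of p[i]+v[k−i] over all sellable i≤k.
v[1] = 2
v[2] = max(2+2, 5+0) = 5
v[3] = max(2+5, 5+2, 6+0) = 7
v[4] = max(2+7, 5+5, 6+2, 9+0) = 10
v[5] = max(2+10, 5+7, 6+5, 9+2, 11+0) = 12
v[6] = max(2+12, 5+10, 6+7, 9+5, 11+2, 13+0) = 15
One optimal cutting: 2 + 2 + 2 → ₹5 + ₹5 + ₹5 = ₹15.

15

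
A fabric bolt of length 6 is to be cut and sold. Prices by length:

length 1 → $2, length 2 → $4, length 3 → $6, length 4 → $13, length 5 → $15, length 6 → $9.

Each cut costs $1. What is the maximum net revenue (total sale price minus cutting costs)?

Let net[k] be the best obtainable value from length k. For each k, try every first piece i and keep the best of price[i] + net[k−i] minus the 1 cut fee when i<k.
net[1] = 2
net[2] = max(2+2-1, 4+0) = 4
net[3] = max(2+4-1, 4+2-1, 6+0) = 6
net[4] = max(2+6-1, 4+4-1, 6+2-1, 13+0) = 13
net[5] = max(2+13-1, 4+6-1, 6+4-1, 13+2-1, 15+0) = 15
net[6] = max(2+15-1, 4+13-1, 6+6-1, 13+4-1, 15+2-1, 9+0) = 16
One optimal plan: pieces 5 + 1 (1 cut) → $17 − $1 = $16.

16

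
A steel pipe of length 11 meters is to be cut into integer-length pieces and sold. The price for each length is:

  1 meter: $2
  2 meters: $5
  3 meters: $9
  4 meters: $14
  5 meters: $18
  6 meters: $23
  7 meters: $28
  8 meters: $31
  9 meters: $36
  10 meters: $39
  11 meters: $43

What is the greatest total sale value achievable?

43

Let v[k] be the best obtainable value from length k. For each k, try every first piece i and keep the best of price[i] + v[k−i].
v[1] = 2
v[2] = 5
v[3] = 9
v[4] = 14
v[5] = 18
v[6] = 23
v[7] = 28
v[8] = 31
v[9] = 36
v[10] = 39
v[11] = 43
Best is to sell the whole 11-meter piece uncut for $43.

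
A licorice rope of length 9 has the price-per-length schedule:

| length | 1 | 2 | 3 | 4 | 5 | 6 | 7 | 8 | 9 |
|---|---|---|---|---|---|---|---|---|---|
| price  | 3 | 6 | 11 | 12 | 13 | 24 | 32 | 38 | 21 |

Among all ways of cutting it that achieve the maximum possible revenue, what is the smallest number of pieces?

Let r[k] be the best obtainable value from length k. For each k, try every first piece i and keep the best of price[i] + r[k−i].
r[1] = 3
r[2] = 6  (first piece 1, then r[1]=3)
r[3] = 11
r[4] = 14  (first piece 1, then r[3]=11)
r[5] = 17  (first piece 1, then r[4]=14)
r[6] = 24
r[7] = 32
r[8] = 38
r[9] = 41  (first piece 1, then r[8]=38)
Maximum revenue is ¢41.
Now minimize piece count subject to staying optimal: for each k, pieces[k] = 1 + min over i with p[i]+r[k−i]=r[k] of pieces[k−i].
pieces[6] = 1
pieces[7] = 1
pieces[8] = 1
pieces[9] = 2

2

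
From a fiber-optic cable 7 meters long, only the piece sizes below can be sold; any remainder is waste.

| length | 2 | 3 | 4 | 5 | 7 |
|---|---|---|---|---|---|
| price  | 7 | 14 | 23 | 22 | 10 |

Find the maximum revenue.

37

Consider every possible first cut. f[k] is the best of p[i]+f[k−i] over all sellable i≤k.
f[1] = 0
f[2] = 7
f[3] = max(7+0, 14+0) = 14
f[4] = max(7+7, 14+0, 23+0) = 23
f[5] = max(7+14, 14+7, 23+0, 22+0) = 23
f[6] = max(7+23, 14+14, 23+7, 22+0) = 30
f[7] = max(7+23, 14+23, 23+14, 22+7, 10+0) = 37
One optimal cutting: 4 + 3 → $37.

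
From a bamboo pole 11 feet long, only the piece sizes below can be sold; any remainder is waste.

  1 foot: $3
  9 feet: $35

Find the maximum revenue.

41

Let f[k] be the best obtainable value from length k. For each k, try every first piece i and keep the best of price[i] + f[k−i].
f[1] = 3
f[2] = 6  (first piece 1, then f[1]=3)
f[3] = 9  (first piece 1, then f[2]=6)
f[4] = 12  (first piece 1, then f[3]=9)
f[5] = 15  (first piece 1, then f[4]=12)
f[6] = 18  (first piece 1, then f[5]=15)
f[7] = 21  (first piece 1, then f[6]=18)
f[8] = 24  (first piece 1, then f[7]=21)
f[9] = max(3+24, 35+0) = 35
f[10] = max(3+35, 35+3) = 38
f[11] = max(3+38, 35+6) = 41
One optimal cutting: 9 + 1 + 1 → $41.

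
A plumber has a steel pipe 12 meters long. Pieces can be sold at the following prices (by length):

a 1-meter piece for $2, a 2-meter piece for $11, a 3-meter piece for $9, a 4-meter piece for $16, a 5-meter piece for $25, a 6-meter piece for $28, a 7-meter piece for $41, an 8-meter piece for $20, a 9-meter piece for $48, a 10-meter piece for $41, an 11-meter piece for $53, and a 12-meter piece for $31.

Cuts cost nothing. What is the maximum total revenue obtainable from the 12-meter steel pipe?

Consider every possible first cut. r[k] is the best of p[i]+r[k−i] over all sellable i≤k.
r[1] = 2
r[2] = max(2+2, 11+0) = 11
r[3] = max(2+11, 11+2, 9+0) = 13
r[4] = max(2+13, 11+11, 9+2, 16+0) = 22
r[5] = max(2+22, 11+13, 9+11, 16+2, 25+0) = 25
r[6] = max(2+25, 11+22, 9+13, 16+11, 25+2, 28+0) = 33
r[7] = max(2+33, 11+25, 9+22, …, 28+2, 41+0) = 41
r[8] = max(2+41, 11+33, 9+25, …, 41+2, 20+0) = 44
r[9] = max(2+44, 11+41, 9+33, …, 20+2, 48+0) = 52
r[10] = max(2+52, 11+44, 9+41, …, 48+2, 41+0) = 55
r[11] = max(2+55, 11+52, 9+44, …, 41+2, 53+0) = 63
r[12] = max(2+63, 11+55, 9+52, …, 53+2, 31+0) = 66
One optimal cutting: 2 + 2 + 2 + 2 + 2 + 2 → $11 + $11 + $11 + $11 + $11 + $11 = $66.

66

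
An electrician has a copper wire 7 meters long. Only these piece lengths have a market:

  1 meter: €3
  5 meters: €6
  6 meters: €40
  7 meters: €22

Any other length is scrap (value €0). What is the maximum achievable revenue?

Let best[k] be the best obtainable value from length k. For each k, try every first piece i and keep the best of price[i] + best[k−i].
best[1] = 3
best[2] = 6  (first piece 1, then best[1]=3)
best[3] = 9  (first piece 1, then best[2]=6)
best[4] = 12  (first piece 1, then best[3]=9)
best[5] = max(3+12, 6+0) = 15
best[6] = max(3+15, 6+3, 40+0) = 40
best[7] = max(3+40, 6+6, 40+3, 22+0) = 43
One optimal cutting: 6 + 1 → €43.

43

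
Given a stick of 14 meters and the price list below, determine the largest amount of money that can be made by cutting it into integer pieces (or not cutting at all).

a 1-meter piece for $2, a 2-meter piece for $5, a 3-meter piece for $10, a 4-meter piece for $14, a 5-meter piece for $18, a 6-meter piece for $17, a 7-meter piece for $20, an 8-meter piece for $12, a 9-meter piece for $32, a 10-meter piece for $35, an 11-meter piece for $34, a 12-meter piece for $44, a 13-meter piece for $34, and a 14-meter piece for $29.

Consider every possible first cut. r[k] is the best of p[i]+r[k−i] over all sellable i≤k.
r[1] = 2
r[2] = max(2+2, 5+0) = 5
r[3] = max(2+5, 5+2, 10+0) = 10
r[4] = max(2+10, 5+5, 10+2, 14+0) = 14
r[5] = max(2+14, 5+10, 10+5, 14+2, 18+0) = 18
r[6] = max(2+18, 5+14, 10+10, 14+5, 18+2, 17+0) = 20
r[7] = max(2+20, 5+18, 10+14, …, 17+2, 20+0) = 24
r[8] = max(2+24, 5+20, 10+18, …, 20+2, 12+0) = 28
r[9] = max(2+28, 5+24, 10+20, …, 12+2, 32+0) = 32
r[10] = max(2+32, 5+28, 10+24, …, 32+2, 35+0) = 36
r[11] = max(2+36, 5+32, 10+28, …, 35+2, 34+0) = 38
r[12] = max(2+38, 5+36, 10+32, …, 34+2, 44+0) = 44
r[13] = max(2+44, 5+38, 10+36, …, 44+2, 34+0) = 46
r[14] = max(2+46, 5+44, 10+38, …, 34+2, 29+0) = 50
One optimal cutting: 5 + 5 + 4 → $18 + $18 + $14 = $50.

50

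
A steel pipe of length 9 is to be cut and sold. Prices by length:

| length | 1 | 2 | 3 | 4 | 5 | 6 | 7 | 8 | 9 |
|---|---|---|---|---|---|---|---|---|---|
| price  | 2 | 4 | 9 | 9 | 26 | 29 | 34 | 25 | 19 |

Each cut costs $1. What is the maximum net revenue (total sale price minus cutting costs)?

37

Build net[k] bottom-up: net[k] = max over allowed piece i of (p[i] + net[k−i]) − 1 per cut.
net[1] = 2
net[2] = max(2+2-1, 4+0) = 4
net[3] = max(2+4-1, 4+2-1, 9+0) = 9
net[4] = max(2+9-1, 4+4-1, 9+2-1, 9+0) = 10
net[5] = max(2+10-1, 4+9-1, 9+4-1, 9+2-1, 26+0) = 26
net[6] = max(2+26-1, 4+10-1, 9+9-1, 9+4-1, 26+2-1, 29+0) = 29
net[7] = max(2+29-1, 4+26-1, 9+10-1, …, 29+2-1, 34+0) = 34
net[8] = max(2+34-1, 4+29-1, 9+26-1, …, 34+2-1, 25+0) = 35
net[9] = max(2+35-1, 4+34-1, 9+29-1, …, 25+2-1, 19+0) = 37
One optimal plan: pieces 7 + 2 (1 cut) → $38 − $1 = $37.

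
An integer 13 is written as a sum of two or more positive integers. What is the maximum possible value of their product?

108

Fill g[k] for k=2..13: at each k try every first piece i and multiply by the better of (k−i) uncut or g[k−i].
Small cases: g[2]=1, g[3]=2, g[4]=4, g[5]=6, g[6]=9, g[7]=12, g[8]=18.
g[9] = max(1×18, 2×12, 3×9, …, 7×2, 8×1) = 27
g[10] = max(1×27, 2×18, 3×12, …, 8×2, 9×1) = 36
g[11] = max(1×36, 2×27, 3×18, …, 9×2, 10×1) = 54
g[12] = max(1×54, 2×36, 3×27, …, 10×2, 11×1) = 81
g[13] = max(1×81, 2×54, 3×36, …, 11×2, 12×1) = 108
One optimal split: 3 + 3 + 3 + 2 + 2; product 3×3×3×2×2 = 108.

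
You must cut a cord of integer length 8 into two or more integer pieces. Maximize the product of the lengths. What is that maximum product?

18

Define m[k] = max over 1≤i<k of i · max(k−i, m[k−i]); the inner max lets the remainder stay uncut if that's better.
m[2] = 1*max(1,0) = 1*1 = 1
m[3] = max(1*2, 2*1) = 2
m[4] = max(1*3, 2*2, 3*1) = 4
m[5] = max(1*4, 2*3, 3*2, 4*1) = 6
m[6] = max(1*6, 2*4, 3*3, 4*2, 5*1) = 9
m[7] = max(1*9, 2*6, 3*4, 4*3, 5*2, 6*1) = 12
m[8] = max(1*12, 2*9, 3*6, …, 6*2, 7*1) = 18
One optimal split: 3 + 3 + 2; product 3*3*2 = 18.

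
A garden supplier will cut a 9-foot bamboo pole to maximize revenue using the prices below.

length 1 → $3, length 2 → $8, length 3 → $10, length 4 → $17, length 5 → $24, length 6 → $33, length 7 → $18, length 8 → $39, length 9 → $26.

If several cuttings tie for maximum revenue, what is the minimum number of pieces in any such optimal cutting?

3

Consider every possible first cut. r[k] is the best of p[i]+r[k−i] over all sellable i≤k.
r[1] = 3
r[2] = max(3+3, 8+0) = 8
r[3] = max(3+8, 8+3, 10+0) = 11
r[4] = max(3+11, 8+8, 10+3, 17+0) = 17
r[5] = max(3+17, 8+11, 10+8, 17+3, 24+0) = 24
r[6] = max(3+24, 8+17, 10+11, 17+8, 24+3, 33+0) = 33
r[7] = max(3+33, 8+24, 10+17, …, 33+3, 18+0) = 36
r[8] = max(3+36, 8+33, 10+24, …, 18+3, 39+0) = 41
r[9] = max(3+41, 8+36, 10+33, …, 39+3, 26+0) = 44
Maximum revenue is $44.
Now minimize piece count subject to staying optimal: for each k, pieces[k] = 1 + min over i with p[i]+r[k−i]=r[k] of pieces[k−i].
pieces[6] = 1
pieces[7] = 2
pieces[8] = 2
pieces[9] = 3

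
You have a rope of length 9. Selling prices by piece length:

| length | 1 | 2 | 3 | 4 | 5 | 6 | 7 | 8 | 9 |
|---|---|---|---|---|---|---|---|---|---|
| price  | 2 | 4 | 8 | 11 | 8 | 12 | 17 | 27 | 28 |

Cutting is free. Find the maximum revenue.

Consider every possible first cut. best[k] is the best of p[i]+best[k−i] over all sellable i≤k.
best[1] = 2
best[2] = max(2+2, 4+0) = 4
best[3] = max(2+4, 4+2, 8+0) = 8
best[4] = max(2+8, 4+4, 8+2, 11+0) = 11
best[5] = max(2+11, 4+8, 8+4, 11+2, 8+0) = 13
best[6] = max(2+13, 4+11, 8+8, 11+4, 8+2, 12+0) = 16
best[7] = max(2+16, 4+13, 8+11, …, 12+2, 17+0) = 19
best[8] = max(2+19, 4+16, 8+13, …, 17+2, 27+0) = 27
best[9] = max(2+27, 4+19, 8+16, …, 27+2, 28+0) = 29
One optimal cutting: 8 + 1 → $27 + $2 = $29.

29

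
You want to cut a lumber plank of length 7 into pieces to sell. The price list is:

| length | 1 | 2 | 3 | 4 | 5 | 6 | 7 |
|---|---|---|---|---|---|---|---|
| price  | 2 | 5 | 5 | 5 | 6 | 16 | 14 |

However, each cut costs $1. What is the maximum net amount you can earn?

Consider every possible first cut. v[k] is the best of p[i]+v[k−i] over all sellable i≤k, charging 1 whenever i<k.
v[1] = 2
v[2] = max(2+2-1, 5+0) = 5
v[3] = max(2+5-1, 5+2-1, 5+0) = 6
v[4] = max(2+6-1, 5+5-1, 5+2-1, 5+0) = 9
v[5] = max(2+9-1, 5+6-1, 5+5-1, 5+2-1, 6+0) = 10
v[6] = max(2+10-1, 5+9-1, 5+6-1, 5+5-1, 6+2-1, 16+0) = 16
v[7] = max(2+16-1, 5+10-1, 5+9-1, …, 16+2-1, 14+0) = 17
One optimal plan: pieces 6 + 1 (1 cut) → $18 − $1 = $17.

17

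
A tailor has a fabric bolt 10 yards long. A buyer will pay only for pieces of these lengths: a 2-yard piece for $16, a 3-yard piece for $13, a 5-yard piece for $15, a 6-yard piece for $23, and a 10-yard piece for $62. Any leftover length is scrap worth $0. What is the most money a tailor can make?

Consider every possible first cut. f[k] is the best of p[i]+f[k−i] over all sellable i≤k.
f[1] = 0
f[2] = 16
f[3] = 16
f[4] = 32  (first piece 2, then f[2]=16)
f[5] = 32
f[6] = 48  (first piece 2, then f[4]=32)
f[7] = 48
f[8] = 64  (first piece 2, then f[6]=48)
f[9] = 64
f[10] = 80  (first piece 2, then f[8]=64)
One optimal cutting: 2 + 2 + 2 + 2 + 2 → $80.

80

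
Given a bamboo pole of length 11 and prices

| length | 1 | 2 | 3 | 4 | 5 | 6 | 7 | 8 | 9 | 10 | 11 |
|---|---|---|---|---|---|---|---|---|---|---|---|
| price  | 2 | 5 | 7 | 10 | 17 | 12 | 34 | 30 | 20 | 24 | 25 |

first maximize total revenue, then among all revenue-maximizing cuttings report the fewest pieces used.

2

Build r[k] bottom-up: r[k] = max over allowed piece i of (p[i] + r[k−i]).
r[1] = 2
r[2] = 5
r[3] = 7  (first piece 1, then r[2]=5)
r[4] = 10  (first piece 2, then r[2]=5)
r[5] = 17
r[6] = 19  (first piece 1, then r[5]=17)
r[7] = 34
r[8] = 36  (first piece 1, then r[7]=34)
r[9] = 39  (first piece 2, then r[7]=34)
r[10] = 41  (first piece 1, then r[9]=39)
r[11] = 44  (first piece 2, then r[9]=39)
Maximum revenue is $44.
Now minimize piece count subject to staying optimal: for each k, pieces[k] = 1 + min over i with p[i]+r[k−i]=r[k] of pieces[k−i].
pieces[8] = 2
pieces[9] = 2
pieces[10] = 2
pieces[11] = 2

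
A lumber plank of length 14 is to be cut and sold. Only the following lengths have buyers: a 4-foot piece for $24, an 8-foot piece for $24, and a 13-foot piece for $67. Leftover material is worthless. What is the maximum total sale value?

Build r[k] bottom-up: r[k] = max over allowed piece i of (p[i] + r[k−i]).
r[1] = 0
r[2] = 0
r[3] = 0
r[4] = 24
r[5] = 24
r[6] = 24
r[7] = 24
r[8] = 48  (first piece 4, then r[4]=24)
r[9] = 48
r[10] = 48
r[11] = 48
r[12] = 72  (first piece 4, then r[8]=48)
r[13] = 72
r[14] = 72
One optimal cutting: pieces 4 + 4 + 4 with 2 feet of scrap → $72.

72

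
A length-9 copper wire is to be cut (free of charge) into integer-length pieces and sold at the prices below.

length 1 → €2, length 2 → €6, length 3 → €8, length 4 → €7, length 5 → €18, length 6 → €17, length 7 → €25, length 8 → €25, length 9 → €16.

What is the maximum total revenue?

31

Let v[k] be the best obtainable value from length k. For each k, try every first piece i and keep the best of price[i] + v[k−i].
v[1] = 2
v[2] = 6
v[3] = 8  (first piece 1, then v[2]=6)
v[4] = 12  (first piece 2, then v[2]=6)
v[5] = 18
v[6] = 20  (first piece 1, then v[5]=18)
v[7] = 25
v[8] = 27  (first piece 1, then v[7]=25)
v[9] = 31  (first piece 2, then v[7]=25)
One optimal cutting: 7 + 2 → €25 + €6 = €31.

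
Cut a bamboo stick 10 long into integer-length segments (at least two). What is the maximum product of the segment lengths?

Let g[k] be the best product for length k (with at least one cut). For each first piece i, the rest contributes max(k−i, g[k−i]).
g[2] = 1·max(1,0) = 1·1 = 1
g[3] = max(1·2, 2·1) = 2
g[4] = max(1·3, 2·2, 3·1) = 4
g[5] = max(1·4, 2·3, 3·2, 4·1) = 6
g[6] = max(1·6, 2·4, 3·3, 4·2, 5·1) = 9
g[7] = max(1·9, 2·6, 3·4, 4·3, 5·2, 6·1) = 12
g[8] = max(1·12, 2·9, 3·6, …, 6·2, 7·1) = 18
g[9] = max(1·18, 2·12, 3·9, …, 7·2, 8·1) = 27
g[10] = max(1·27, 2·18, 3·12, …, 8·2, 9·1) = 36
One optimal split: 3 + 3 + 2 + 2; product 3·3·2·2 = 36.

36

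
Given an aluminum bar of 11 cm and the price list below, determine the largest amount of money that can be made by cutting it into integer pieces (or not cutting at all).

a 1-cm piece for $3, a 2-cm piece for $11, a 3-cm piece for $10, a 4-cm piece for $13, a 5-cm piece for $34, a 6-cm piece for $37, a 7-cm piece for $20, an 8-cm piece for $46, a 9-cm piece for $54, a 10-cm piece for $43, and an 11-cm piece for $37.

Consider every possible first cut. best[k] is the best of p[i]+best[k−i] over all sellable i≤k.
best[1] = 3
best[2] = max(3+3, 11+0) = 11
best[3] = max(3+11, 11+3, 10+0) = 14
best[4] = max(3+14, 11+11, 10+3, 13+0) = 22
best[5] = max(3+22, 11+14, 10+11, 13+3, 34+0) = 34
best[6] = max(3+34, 11+22, 10+14, 13+11, 34+3, 37+0) = 37
best[7] = max(3+37, 11+34, 10+22, …, 37+3, 20+0) = 45
best[8] = max(3+45, 11+37, 10+34, …, 20+3, 46+0) = 48
best[9] = max(3+48, 11+45, 10+37, …, 46+3, 54+0) = 56
best[10] = max(3+56, 11+48, 10+45, …, 54+3, 43+0) = 68
best[11] = max(3+68, 11+56, 10+48, …, 43+3, 37+0) = 71
One optimal cutting: 5 + 5 + 1 → $34 + $34 + $3 = $71.

71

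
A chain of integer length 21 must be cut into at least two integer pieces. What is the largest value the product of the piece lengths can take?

Let g[k] be the best product for length k (with at least one cut). For each first piece i, the rest contributes max(k−i, g[k−i]).
g[2] = 1·max(1,0) = 1·1 = 1
g[3] = 1·max(2,1) = 1·2 = 2
g[4] = 2·max(2,1) = 2·2 = 4
g[5] = 2·max(3,2) = 2·3 = 6
g[6] = 3·max(3,2) = 3·3 = 9
g[7] = 2·max(5,6) = 2·6 = 12
g[8] = 2·max(6,9) = 2·9 = 18
g[9] = 3·max(6,9) = 3·9 = 27
g[10] = 2·max(8,18) = 2·18 = 36
g[11] = 2·max(9,27) = 2·27 = 54
g[12] = 3·max(9,27) = 3·27 = 81
g[13] = 2·max(11,54) = 2·54 = 108
g[14] = 2·max(12,81) = 2·81 = 162
g[15] = 3·max(12,81) = 3·81 = 243
g[16] = 2·max(14,162) = 2·162 = 324
g[17] = 2·max(15,243) = 2·243 = 486
g[18] = 3·max(15,243) = 3·243 = 729
g[19] = 2·max(17,486) = 2·486 = 972
g[20] = 2·max(18,729) = 2·729 = 1458
g[21] = 3·max(18,729) = 3·729 = 2187
One optimal split: 3 + 3 + 3 + 3 + 3 + 3 + 3; product 3·3·3·3·3·3·3 = 2187.

2187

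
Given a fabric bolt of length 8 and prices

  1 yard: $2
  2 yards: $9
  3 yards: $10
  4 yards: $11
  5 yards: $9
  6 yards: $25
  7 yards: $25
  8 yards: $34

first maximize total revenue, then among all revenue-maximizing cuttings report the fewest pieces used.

Build r[k] bottom-up: r[k] = max over allowed piece i of (p[i] + r[k−i]).
r[1] = 2
r[2] = 9
r[3] = 11  (first piece 1, then r[2]=9)
r[4] = 18  (first piece 2, then r[2]=9)
r[5] = 20  (first piece 1, then r[4]=18)
r[6] = 27  (first piece 2, then r[4]=18)
r[7] = 29  (first piece 1, then r[6]=27)
r[8] = 36  (first piece 2, then r[6]=27)
Maximum revenue is $36.
Now minimize piece count subject to staying optimal: for each k, pieces[k] = 1 + min over i with p[i]+r[k−i]=r[k] of pieces[k−i].
pieces[5] = 3
pieces[6] = 3
pieces[7] = 4
pieces[8] = 4

4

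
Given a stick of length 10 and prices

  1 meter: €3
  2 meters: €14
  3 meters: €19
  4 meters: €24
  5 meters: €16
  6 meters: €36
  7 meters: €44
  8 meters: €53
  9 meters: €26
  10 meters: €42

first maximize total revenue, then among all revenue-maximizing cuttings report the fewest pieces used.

5

Let r[k] be the best obtainable value from length k. For each k, try every first piece i and keep the best of price[i] + r[k−i].
r[1] = 3
r[2] = max(3+3, 14+0) = 14
r[3] = max(3+14, 14+3, 19+0) = 19
r[4] = max(3+19, 14+14, 19+3, 24+0) = 28
r[5] = max(3+28, 14+19, 19+14, 24+3, 16+0) = 33
r[6] = max(3+33, 14+28, 19+19, 24+14, 16+3, 36+0) = 42
r[7] = max(3+42, 14+33, 19+28, …, 36+3, 44+0) = 47
r[8] = max(3+47, 14+42, 19+33, …, 44+3, 53+0) = 56
r[9] = max(3+56, 14+47, 19+42, …, 53+3, 26+0) = 61
r[10] = max(3+61, 14+56, 19+47, …, 26+3, 42+0) = 70
Maximum revenue is €70.
Now minimize piece count subject to staying optimal: for each k, pieces[k] = 1 + min over i with p[i]+r[k−i]=r[k] of pieces[k−i].
pieces[7] = 3
pieces[8] = 4
pieces[9] = 4
pieces[10] = 5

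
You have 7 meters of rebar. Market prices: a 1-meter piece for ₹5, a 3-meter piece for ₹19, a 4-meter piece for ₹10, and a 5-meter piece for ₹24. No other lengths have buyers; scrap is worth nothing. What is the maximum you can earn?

Let best[k] be the best obtainable value from length k. For each k, try every first piece i and keep the best of price[i] + best[k−i].
best[1] = 5
best[2] = 10  (first piece 1, then best[1]=5)
best[3] = 19
best[4] = 24  (first piece 1, then best[3]=19)
best[5] = 29  (first piece 1, then best[4]=24)
best[6] = 38  (first piece 3, then best[3]=19)
best[7] = 43  (first piece 1, then best[6]=38)
One optimal cutting: 3 + 3 + 1 → ₹43.

43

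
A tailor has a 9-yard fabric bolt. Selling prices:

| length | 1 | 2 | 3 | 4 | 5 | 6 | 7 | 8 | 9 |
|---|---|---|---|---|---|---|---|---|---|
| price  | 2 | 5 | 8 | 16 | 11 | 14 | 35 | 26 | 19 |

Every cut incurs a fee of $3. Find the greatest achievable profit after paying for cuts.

Build v[k] bottom-up: v[k] = max over allowed piece i of (p[i] + v[k−i]) − 3 per cut.
v[1] = 2
v[2] = 5
v[3] = 8
v[4] = 16
v[5] = 15  (first piece 1, then v[4]=16)
v[6] = 18  (first piece 2, then v[4]=16)
v[7] = 35
v[8] = 34  (first piece 1, then v[7]=35)
v[9] = 37  (first piece 2, then v[7]=35)
One optimal plan: pieces 7 + 2 (1 cut) → $40 − $3 = $37.

37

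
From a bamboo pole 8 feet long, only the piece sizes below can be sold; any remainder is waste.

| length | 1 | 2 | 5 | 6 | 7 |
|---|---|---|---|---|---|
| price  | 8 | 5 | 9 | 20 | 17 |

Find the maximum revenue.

Let f[k] be the best obtainable value from length k. For each k, try every first piece i and keep the best of price[i] + f[k−i].
f[1] = 8
f[2] = max(8+8, 5+0) = 16
f[3] = max(8+16, 5+8) = 24
f[4] = max(8+24, 5+16) = 32
f[5] = max(8+32, 5+24, 9+0) = 40
f[6] = max(8+40, 5+32, 9+8, 20+0) = 48
f[7] = max(8+48, 5+40, 9+16, 20+8, 17+0) = 56
f[8] = max(8+56, 5+48, 9+24, 20+16, 17+8) = 64
One optimal cutting: 1 + 1 + 1 + 1 + 1 + 1 + 1 + 1 → $64.

64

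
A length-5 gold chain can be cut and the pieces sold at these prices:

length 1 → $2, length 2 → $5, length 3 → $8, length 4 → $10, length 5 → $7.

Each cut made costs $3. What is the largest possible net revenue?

10

Build v[k] bottom-up: v[k] = max over allowed piece i of (p[i] + v[k−i]) − 3 per cut.
v[1] = 2
v[2] = 5
v[3] = 8
v[4] = 10
v[5] = 10  (first piece 2, then v[3]=8)
One optimal plan: pieces 3 + 2 (1 cut) → $13 − $3 = $10.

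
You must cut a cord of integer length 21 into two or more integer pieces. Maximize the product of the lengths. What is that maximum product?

2187

Fill m[k] for k=2..21: at each k try every first piece i and multiply by the better of (k−i) uncut or m[k−i].
Small cases: m[2]=1, m[3]=2, m[4]=4, m[5]=6, m[6]=9, m[7]=12, m[8]=18, m[9]=27, m[10]=36, m[11]=54, m[12]=81, m[13]=108, m[14]=162, m[15]=243.
m[16] = max(1×243, 2×162, 3×108, …, 14×2, 15×1) = 324
m[17] = max(1×324, 2×243, 3×162, …, 15×2, 16×1) = 486
m[18] = max(1×486, 2×324, 3×243, …, 16×2, 17×1) = 729
m[19] = max(1×729, 2×486, 3×324, …, 17×2, 18×1) = 972
m[20] = max(1×972, 2×729, 3×486, …, 18×2, 19×1) = 1458
m[21] = max(1×1458, 2×972, 3×729, …, 19×2, 20×1) = 2187
One optimal split: 3 + 3 + 3 + 3 + 3 + 3 + 3; product 3×3×3×3×3×3×3 = 2187.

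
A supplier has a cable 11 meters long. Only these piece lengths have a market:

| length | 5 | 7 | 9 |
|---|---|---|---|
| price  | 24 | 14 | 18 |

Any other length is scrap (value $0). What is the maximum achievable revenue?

48

Build best[k] bottom-up: best[k] = max over allowed piece i of (p[i] + best[k−i]).
best[1] = 0
best[2] = 0
best[3] = 0
best[4] = 0
best[5] = 24
best[6] = 24
best[7] = max(24+0, 14+0) = 24
best[8] = max(24+0, 14+0) = 24
best[9] = max(24+0, 14+0, 18+0) = 24
best[10] = max(24+24, 14+0, 18+0) = 48
best[11] = max(24+24, 14+0, 18+0) = 48
One optimal cutting: pieces 5 + 5 with 1 meter of scrap → $48.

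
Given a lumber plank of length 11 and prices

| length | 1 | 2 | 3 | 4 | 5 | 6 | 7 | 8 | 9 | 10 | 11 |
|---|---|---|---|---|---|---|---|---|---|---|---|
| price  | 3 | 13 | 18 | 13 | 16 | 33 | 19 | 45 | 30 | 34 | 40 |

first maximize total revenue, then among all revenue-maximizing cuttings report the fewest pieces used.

Build r[k] bottom-up: r[k] = max over allowed piece i of (p[i] + r[k−i]).
r[1] = 3
r[2] = max(3+3, 13+0) = 13
r[3] = max(3+13, 13+3, 18+0) = 18
r[4] = max(3+18, 13+13, 18+3, 13+0) = 26
r[5] = max(3+26, 13+18, 18+13, 13+3, 16+0) = 31
r[6] = max(3+31, 13+26, 18+18, 13+13, 16+3, 33+0) = 39
r[7] = max(3+39, 13+31, 18+26, …, 33+3, 19+0) = 44
r[8] = max(3+44, 13+39, 18+31, …, 19+3, 45+0) = 52
r[9] = max(3+52, 13+44, 18+39, …, 45+3, 30+0) = 57
r[10] = max(3+57, 13+52, 18+44, …, 30+3, 34+0) = 65
r[11] = max(3+65, 13+57, 18+52, …, 34+3, 40+0) = 70
Maximum revenue is $70.
Now minimize piece count subject to staying optimal: for each k, pieces[k] = 1 + min over i with p[i]+r[k−i]=r[k] of pieces[k−i].
pieces[8] = 4
pieces[9] = 4
pieces[10] = 5
pieces[11] = 5

5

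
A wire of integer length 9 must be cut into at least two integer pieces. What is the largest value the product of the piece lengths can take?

27

Define g[k] = max over 1≤i<k of i · max(k−i, g[k−i]); the inner max lets the remainder stay uncut if that's better.
Small cases: g[2]=1.
g[3] = max(1×2, 2×1) = 2
g[4] = max(1×3, 2×2, 3×1) = 4
g[5] = max(1×4, 2×3, 3×2, 4×1) = 6
g[6] = max(1×6, 2×4, 3×3, 4×2, 5×1) = 9
g[7] = max(1×9, 2×6, 3×4, 4×3, 5×2, 6×1) = 12
g[8] = max(1×12, 2×9, 3×6, …, 6×2, 7×1) = 18
g[9] = max(1×18, 2×12, 3×9, …, 7×2, 8×1) = 27
One optimal split: 3 + 3 + 3; product 3×3×3 = 27.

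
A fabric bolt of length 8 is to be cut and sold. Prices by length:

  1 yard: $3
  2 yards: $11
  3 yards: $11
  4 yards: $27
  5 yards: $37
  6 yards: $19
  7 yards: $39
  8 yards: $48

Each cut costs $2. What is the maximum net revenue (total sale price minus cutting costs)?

Build v[k] bottom-up: v[k] = max over allowed piece i of (p[i] + v[k−i]) − 2 per cut.
v[1] = 3
v[2] = 11
v[3] = 12  (first piece 1, then v[2]=11)
v[4] = 27
v[5] = 37
v[6] = 38  (first piece 1, then v[5]=37)
v[7] = 46  (first piece 2, then v[5]=37)
v[8] = 52  (first piece 4, then v[4]=27)
One optimal plan: pieces 4 + 4 (1 cut) → $54 − $2 = $52.

52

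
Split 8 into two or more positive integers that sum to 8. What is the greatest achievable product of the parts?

Define P[k] = max over 1≤i<k of i · max(k−i, P[k−i]); the inner max lets the remainder stay uncut if that's better.
P[2] = 1*max(1,0) = 1*1 = 1
P[3] = 1*max(2,1) = 1*2 = 2
P[4] = 2*max(2,1) = 2*2 = 4
P[5] = 2*max(3,2) = 2*3 = 6
P[6] = 3*max(3,2) = 3*3 = 9
P[7] = 2*max(5,6) = 2*6 = 12
P[8] = 2*max(6,9) = 2*9 = 18
One optimal split: 3 + 3 + 2; product 3*3*2 = 18.

18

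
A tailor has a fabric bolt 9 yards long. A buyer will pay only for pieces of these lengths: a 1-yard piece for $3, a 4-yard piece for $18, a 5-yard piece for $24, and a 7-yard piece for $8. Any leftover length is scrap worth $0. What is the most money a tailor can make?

Let best[k] be the best obtainable value from length k. For each k, try every first piece i and keep the best of price[i] + best[k−i].
best[1] = 3
best[2] = 6  (first piece 1, then best[1]=3)
best[3] = 9  (first piece 1, then best[2]=6)
best[4] = 18
best[5] = 24
best[6] = 27  (first piece 1, then best[5]=24)
best[7] = 30  (first piece 1, then best[6]=27)
best[8] = 36  (first piece 4, then best[4]=18)
best[9] = 42  (first piece 4, then best[5]=24)
One optimal cutting: 5 + 4 → $42.

42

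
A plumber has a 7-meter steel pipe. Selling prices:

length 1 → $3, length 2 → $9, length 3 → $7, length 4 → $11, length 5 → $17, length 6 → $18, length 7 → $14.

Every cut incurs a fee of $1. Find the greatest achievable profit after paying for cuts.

27

Let r[k] be the best obtainable value from length k. For each k, try every first piece i and keep the best of price[i] + r[k−i] minus the 1 cut fee when i<k.
r[1] = 3
r[2] = max(3+3-1, 9+0) = 9
r[3] = max(3+9-1, 9+3-1, 7+0) = 11
r[4] = max(3+11-1, 9+9-1, 7+3-1, 11+0) = 17
r[5] = max(3+17-1, 9+11-1, 7+9-1, 11+3-1, 17+0) = 19
r[6] = max(3+19-1, 9+17-1, 7+11-1, 11+9-1, 17+3-1, 18+0) = 25
r[7] = max(3+25-1, 9+19-1, 7+17-1, …, 18+3-1, 14+0) = 27
One optimal plan: pieces 2 + 2 + 2 + 1 (3 cuts) → $30 − $3 = $27.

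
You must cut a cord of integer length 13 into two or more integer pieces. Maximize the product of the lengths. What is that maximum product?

108

Fill g[k] for k=2..13: at each k try every first piece i and multiply by the better of (k−i) uncut or g[k−i].
g[2] = 1×max(1,0) = 1×1 = 1
g[3] = 1×max(2,1) = 1×2 = 2
g[4] = 2×max(2,1) = 2×2 = 4
g[5] = 2×max(3,2) = 2×3 = 6
g[6] = 3×max(3,2) = 3×3 = 9
g[7] = 2×max(5,6) = 2×6 = 12
g[8] = 2×max(6,9) = 2×9 = 18
g[9] = 3×max(6,9) = 3×9 = 27
g[10] = 2×max(8,18) = 2×18 = 36
g[11] = 2×max(9,27) = 2×27 = 54
g[12] = 3×max(9,27) = 3×27 = 81
g[13] = 2×max(11,54) = 2×54 = 108
One optimal split: 3 + 3 + 3 + 2 + 2; product 3×3×3×2×2 = 108.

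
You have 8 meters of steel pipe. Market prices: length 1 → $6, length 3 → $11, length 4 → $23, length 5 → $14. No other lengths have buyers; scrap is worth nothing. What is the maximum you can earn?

48

Let best[k] be the best obtainable value from length k. For each k, try every first piece i and keep the best of price[i] + best[k−i].
best[1] = 6
best[2] = 12  (first piece 1, then best[1]=6)
best[3] = max(6+12, 11+0) = 18
best[4] = max(6+18, 11+6, 23+0) = 24
best[5] = max(6+24, 11+12, 23+6, 14+0) = 30
best[6] = max(6+30, 11+18, 23+12, 14+6) = 36
best[7] = max(6+36, 11+24, 23+18, 14+12) = 42
best[8] = max(6+42, 11+30, 23+24, 14+18) = 48
One optimal cutting: 1 + 1 + 1 + 1 + 1 + 1 + 1 + 1 → $48.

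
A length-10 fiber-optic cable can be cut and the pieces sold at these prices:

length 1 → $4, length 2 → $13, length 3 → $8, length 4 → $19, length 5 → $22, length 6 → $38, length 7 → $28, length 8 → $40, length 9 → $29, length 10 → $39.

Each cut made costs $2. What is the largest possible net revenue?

60

Consider every possible first cut. net[k] is the best of p[i]+net[k−i] over all sellable i≤k, charging 2 whenever i<k.
net[1] = 4
net[2] = max(4+4-2, 13+0) = 13
net[3] = max(4+13-2, 13+4-2, 8+0) = 15
net[4] = max(4+15-2, 13+13-2, 8+4-2, 19+0) = 24
net[5] = max(4+24-2, 13+15-2, 8+13-2, 19+4-2, 22+0) = 26
net[6] = max(4+26-2, 13+24-2, 8+15-2, 19+13-2, 22+4-2, 38+0) = 38
net[7] = max(4+38-2, 13+26-2, 8+24-2, …, 38+4-2, 28+0) = 40
net[8] = max(4+40-2, 13+38-2, 8+26-2, …, 28+4-2, 40+0) = 49
net[9] = max(4+49-2, 13+40-2, 8+38-2, …, 40+4-2, 29+0) = 51
net[10] = max(4+51-2, 13+49-2, 8+40-2, …, 29+4-2, 39+0) = 60
One optimal plan: pieces 6 + 2 + 2 (2 cuts) → $64 − $4 = $60.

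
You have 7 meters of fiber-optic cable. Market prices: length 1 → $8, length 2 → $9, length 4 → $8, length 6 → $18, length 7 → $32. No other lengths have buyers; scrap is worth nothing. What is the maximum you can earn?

56

Consider every possible first cut. f[k] is the best of p[i]+f[k−i] over all sellable i≤k.
f[1] = 8
f[2] = max(8+8, 9+0) = 16
f[3] = max(8+16, 9+8) = 24
f[4] = max(8+24, 9+16, 8+0) = 32
f[5] = max(8+32, 9+24, 8+8) = 40
f[6] = max(8+40, 9+32, 8+16, 18+0) = 48
f[7] = max(8+48, 9+40, 8+24, 18+8, 32+0) = 56
One optimal cutting: 1 + 1 + 1 + 1 + 1 + 1 + 1 → $56.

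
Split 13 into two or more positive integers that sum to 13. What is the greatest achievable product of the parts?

108

Let f[k] be the best product for length k (with at least one cut). For each first piece i, the rest contributes max(k−i, f[k−i]).
f[2] = 1·max(1,0) = 1·1 = 1
f[3] = 1·max(2,1) = 1·2 = 2
f[4] = 2·max(2,1) = 2·2 = 4
f[5] = 2·max(3,2) = 2·3 = 6
f[6] = 3·max(3,2) = 3·3 = 9
f[7] = 2·max(5,6) = 2·6 = 12
f[8] = 2·max(6,9) = 2·9 = 18
f[9] = 3·max(6,9) = 3·9 = 27
f[10] = 2·max(8,18) = 2·18 = 36
f[11] = 2·max(9,27) = 2·27 = 54
f[12] = 3·max(9,27) = 3·27 = 81
f[13] = 2·max(11,54) = 2·54 = 108
One optimal split: 3 + 3 + 3 + 2 + 2; product 3·3·3·2·2 = 108.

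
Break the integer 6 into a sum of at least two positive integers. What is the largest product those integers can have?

9

Let g[k] be the best product for length k (with at least one cut). For each first piece i, the rest contributes max(k−i, g[k−i]).
g[2] = 1·max(1,0) = 1·1 = 1
g[3] = max(1·2, 2·1) = 2
g[4] = max(1·3, 2·2, 3·1) = 4
g[5] = max(1·4, 2·3, 3·2, 4·1) = 6
g[6] = max(1·6, 2·4, 3·3, 4·2, 5·1) = 9
One optimal split: 3 + 3; product 3·3 = 9.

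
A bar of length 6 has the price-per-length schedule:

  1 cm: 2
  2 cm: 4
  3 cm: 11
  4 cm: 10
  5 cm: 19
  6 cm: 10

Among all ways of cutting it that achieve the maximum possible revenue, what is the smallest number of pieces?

Let r[k] be the best obtainable value from length k. For each k, try every first piece i and keep the best of price[i] + r[k−i].
r[1] = 2
r[2] = max(2+2, 4+0) = 4
r[3] = max(2+4, 4+2, 11+0) = 11
r[4] = max(2+11, 4+4, 11+2, 10+0) = 13
r[5] = max(2+13, 4+11, 11+4, 10+2, 19+0) = 19
r[6] = max(2+19, 4+13, 11+11, 10+4, 19+2, 10+0) = 22
Maximum revenue is 22.
Now minimize piece count subject to staying optimal: for each k, pieces[k] = 1 + min over i with p[i]+r[k−i]=r[k] of pieces[k−i].
pieces[3] = 1
pieces[4] = 2
pieces[5] = 1
pieces[6] = 2

2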